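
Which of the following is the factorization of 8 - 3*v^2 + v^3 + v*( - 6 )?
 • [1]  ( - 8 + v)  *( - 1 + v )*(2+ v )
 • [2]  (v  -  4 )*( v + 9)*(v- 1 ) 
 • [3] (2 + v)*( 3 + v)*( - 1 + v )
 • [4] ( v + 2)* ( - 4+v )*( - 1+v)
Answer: 4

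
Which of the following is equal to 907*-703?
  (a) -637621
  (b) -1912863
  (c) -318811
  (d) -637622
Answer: a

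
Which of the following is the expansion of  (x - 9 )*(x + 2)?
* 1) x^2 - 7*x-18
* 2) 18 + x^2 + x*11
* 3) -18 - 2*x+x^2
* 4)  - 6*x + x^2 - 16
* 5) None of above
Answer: 1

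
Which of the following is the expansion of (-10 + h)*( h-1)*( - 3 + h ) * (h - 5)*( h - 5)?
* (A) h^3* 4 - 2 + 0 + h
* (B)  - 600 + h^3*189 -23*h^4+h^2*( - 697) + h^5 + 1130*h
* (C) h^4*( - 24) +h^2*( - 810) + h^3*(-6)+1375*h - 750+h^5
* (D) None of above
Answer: D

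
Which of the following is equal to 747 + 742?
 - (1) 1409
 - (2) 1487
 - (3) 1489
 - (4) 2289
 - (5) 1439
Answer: 3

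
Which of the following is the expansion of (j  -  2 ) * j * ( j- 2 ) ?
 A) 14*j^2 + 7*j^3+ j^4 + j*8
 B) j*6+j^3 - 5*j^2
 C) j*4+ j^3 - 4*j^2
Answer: C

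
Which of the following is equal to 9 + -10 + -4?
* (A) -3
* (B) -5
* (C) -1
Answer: B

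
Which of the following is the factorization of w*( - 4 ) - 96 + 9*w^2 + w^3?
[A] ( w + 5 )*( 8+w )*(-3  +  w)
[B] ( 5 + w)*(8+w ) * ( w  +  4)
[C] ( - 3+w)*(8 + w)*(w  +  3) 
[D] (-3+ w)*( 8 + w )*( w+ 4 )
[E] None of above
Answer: D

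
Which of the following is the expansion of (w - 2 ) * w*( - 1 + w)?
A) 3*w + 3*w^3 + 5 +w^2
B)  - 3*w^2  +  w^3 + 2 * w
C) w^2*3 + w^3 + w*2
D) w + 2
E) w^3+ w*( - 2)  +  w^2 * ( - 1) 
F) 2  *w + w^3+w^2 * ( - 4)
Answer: B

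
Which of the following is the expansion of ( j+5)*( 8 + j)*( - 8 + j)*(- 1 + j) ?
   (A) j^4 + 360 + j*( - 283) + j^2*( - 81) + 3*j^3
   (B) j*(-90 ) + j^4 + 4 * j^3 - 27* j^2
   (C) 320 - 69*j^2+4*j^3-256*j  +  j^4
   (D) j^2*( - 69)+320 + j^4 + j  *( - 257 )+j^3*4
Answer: C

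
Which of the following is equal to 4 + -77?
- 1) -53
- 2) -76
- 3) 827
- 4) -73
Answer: 4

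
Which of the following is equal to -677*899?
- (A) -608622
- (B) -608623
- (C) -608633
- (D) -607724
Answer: B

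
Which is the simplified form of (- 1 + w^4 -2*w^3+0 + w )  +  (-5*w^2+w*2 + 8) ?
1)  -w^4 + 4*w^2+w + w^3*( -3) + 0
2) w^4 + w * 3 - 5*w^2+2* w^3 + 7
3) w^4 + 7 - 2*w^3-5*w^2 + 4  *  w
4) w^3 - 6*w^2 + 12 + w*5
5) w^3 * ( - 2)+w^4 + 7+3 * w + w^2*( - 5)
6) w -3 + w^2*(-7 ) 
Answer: 5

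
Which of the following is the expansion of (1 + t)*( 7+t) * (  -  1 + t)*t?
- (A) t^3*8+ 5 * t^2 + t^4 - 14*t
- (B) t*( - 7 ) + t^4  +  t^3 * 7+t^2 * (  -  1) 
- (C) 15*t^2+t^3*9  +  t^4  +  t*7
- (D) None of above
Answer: B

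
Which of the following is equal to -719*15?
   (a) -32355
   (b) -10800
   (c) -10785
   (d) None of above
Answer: c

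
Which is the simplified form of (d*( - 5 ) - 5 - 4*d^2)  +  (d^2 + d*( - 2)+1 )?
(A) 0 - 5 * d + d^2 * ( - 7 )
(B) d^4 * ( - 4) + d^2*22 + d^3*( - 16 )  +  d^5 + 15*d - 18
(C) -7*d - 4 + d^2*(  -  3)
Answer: C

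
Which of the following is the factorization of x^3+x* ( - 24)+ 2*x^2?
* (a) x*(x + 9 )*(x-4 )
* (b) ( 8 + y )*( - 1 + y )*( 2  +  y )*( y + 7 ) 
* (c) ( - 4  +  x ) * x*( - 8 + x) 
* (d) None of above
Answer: d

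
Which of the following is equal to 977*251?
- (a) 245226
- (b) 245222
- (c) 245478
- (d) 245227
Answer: d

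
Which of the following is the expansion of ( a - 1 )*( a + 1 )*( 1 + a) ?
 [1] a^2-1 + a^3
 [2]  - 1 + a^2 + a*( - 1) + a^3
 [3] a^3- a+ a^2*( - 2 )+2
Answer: 2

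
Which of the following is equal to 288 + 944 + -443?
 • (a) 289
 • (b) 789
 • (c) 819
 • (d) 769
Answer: b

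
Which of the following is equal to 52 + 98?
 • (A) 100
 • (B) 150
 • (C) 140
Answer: B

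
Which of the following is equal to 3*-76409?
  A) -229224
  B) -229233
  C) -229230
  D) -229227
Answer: D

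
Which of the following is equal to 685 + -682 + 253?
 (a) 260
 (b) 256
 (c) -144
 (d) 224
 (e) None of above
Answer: b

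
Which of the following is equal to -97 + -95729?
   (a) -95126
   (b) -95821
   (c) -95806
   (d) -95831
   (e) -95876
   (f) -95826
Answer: f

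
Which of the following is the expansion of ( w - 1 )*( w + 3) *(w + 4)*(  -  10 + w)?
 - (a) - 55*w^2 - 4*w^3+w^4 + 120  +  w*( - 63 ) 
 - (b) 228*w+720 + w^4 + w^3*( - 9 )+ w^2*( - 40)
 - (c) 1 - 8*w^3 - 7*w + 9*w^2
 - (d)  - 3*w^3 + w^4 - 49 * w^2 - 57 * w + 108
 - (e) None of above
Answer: e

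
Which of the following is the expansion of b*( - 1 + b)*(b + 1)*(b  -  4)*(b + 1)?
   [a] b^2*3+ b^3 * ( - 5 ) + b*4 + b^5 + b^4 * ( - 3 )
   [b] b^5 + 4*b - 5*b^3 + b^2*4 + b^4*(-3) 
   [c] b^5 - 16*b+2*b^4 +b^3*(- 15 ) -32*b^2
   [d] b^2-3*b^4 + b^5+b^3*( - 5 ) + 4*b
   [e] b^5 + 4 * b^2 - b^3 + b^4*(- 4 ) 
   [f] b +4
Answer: a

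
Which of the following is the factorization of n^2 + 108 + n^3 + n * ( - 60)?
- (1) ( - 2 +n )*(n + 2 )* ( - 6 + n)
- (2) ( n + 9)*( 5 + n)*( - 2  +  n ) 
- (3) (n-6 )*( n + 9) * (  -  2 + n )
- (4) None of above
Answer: 3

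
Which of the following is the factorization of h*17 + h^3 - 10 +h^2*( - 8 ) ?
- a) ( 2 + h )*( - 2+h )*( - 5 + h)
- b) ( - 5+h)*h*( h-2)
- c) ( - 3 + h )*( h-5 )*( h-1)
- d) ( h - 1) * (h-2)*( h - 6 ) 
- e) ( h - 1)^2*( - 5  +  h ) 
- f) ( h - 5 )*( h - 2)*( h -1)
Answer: f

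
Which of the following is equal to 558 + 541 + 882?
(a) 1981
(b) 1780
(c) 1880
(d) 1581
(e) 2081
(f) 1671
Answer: a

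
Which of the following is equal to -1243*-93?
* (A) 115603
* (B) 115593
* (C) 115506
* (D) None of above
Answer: D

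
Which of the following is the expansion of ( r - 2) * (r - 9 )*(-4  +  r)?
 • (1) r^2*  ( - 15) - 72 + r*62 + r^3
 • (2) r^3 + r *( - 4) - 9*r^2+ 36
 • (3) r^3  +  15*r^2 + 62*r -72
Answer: 1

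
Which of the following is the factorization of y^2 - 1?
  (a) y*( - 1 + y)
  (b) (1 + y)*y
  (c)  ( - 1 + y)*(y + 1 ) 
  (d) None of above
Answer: c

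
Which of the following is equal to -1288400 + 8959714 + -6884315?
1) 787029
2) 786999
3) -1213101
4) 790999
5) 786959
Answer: 2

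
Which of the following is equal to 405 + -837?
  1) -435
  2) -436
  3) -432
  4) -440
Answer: 3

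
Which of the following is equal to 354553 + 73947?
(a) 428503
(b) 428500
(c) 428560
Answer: b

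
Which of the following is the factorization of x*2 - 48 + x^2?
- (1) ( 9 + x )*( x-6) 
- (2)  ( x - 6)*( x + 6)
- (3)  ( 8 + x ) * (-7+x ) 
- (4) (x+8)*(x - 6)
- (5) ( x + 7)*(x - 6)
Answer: 4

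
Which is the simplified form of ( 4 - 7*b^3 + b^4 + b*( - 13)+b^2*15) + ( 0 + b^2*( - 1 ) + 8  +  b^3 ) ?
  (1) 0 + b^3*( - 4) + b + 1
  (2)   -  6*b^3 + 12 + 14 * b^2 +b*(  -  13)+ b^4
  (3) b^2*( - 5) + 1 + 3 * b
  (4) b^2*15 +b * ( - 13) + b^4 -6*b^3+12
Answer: 2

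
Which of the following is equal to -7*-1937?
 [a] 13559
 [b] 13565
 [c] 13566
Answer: a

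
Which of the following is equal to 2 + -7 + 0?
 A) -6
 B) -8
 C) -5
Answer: C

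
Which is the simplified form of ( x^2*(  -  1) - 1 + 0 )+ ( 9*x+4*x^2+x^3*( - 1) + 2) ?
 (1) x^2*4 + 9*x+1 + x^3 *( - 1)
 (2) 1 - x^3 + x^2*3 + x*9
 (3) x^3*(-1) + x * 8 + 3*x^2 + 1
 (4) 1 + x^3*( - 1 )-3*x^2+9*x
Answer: 2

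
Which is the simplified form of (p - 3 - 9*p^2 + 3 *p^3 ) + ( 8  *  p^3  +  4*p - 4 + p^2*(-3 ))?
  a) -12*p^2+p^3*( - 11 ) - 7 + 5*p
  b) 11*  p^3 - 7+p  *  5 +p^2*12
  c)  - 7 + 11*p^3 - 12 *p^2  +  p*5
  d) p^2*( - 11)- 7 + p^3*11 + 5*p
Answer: c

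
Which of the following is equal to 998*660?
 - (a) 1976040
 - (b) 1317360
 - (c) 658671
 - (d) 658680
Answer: d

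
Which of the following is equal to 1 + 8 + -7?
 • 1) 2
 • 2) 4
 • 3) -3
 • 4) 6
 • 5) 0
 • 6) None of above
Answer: 1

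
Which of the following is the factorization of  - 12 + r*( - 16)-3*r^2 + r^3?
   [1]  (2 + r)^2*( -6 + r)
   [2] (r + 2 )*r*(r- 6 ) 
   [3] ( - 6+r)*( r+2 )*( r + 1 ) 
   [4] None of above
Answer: 3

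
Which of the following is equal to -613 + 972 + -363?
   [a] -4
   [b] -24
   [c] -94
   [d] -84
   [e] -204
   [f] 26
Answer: a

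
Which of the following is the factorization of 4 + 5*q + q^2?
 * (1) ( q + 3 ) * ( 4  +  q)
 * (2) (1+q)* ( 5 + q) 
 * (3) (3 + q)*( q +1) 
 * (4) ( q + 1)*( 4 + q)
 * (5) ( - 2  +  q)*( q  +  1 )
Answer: 4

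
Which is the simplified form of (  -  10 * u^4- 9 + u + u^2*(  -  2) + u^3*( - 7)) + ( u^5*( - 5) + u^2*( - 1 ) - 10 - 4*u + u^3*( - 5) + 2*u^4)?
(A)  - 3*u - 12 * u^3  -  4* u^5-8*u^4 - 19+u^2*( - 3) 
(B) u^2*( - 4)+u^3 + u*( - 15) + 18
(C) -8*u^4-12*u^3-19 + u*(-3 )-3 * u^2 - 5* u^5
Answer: C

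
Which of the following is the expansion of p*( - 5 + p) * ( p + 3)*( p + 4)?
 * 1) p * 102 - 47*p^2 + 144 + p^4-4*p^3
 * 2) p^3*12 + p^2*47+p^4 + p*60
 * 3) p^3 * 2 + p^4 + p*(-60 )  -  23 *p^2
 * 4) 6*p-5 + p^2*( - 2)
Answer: 3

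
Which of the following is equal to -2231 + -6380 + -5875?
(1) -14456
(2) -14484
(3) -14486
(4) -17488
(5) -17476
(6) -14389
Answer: 3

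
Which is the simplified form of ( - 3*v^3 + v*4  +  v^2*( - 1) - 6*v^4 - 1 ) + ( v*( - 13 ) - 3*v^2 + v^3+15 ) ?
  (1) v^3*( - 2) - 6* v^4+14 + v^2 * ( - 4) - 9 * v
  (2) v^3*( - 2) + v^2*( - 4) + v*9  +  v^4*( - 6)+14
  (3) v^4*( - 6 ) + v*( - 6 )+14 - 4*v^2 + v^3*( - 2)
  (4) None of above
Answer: 1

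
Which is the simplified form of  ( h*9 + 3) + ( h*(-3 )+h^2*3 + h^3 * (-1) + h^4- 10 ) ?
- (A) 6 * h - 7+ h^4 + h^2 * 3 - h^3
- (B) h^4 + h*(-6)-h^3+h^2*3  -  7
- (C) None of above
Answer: A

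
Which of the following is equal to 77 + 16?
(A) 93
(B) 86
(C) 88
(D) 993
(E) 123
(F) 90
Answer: A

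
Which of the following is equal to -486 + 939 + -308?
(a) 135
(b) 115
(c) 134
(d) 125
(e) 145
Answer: e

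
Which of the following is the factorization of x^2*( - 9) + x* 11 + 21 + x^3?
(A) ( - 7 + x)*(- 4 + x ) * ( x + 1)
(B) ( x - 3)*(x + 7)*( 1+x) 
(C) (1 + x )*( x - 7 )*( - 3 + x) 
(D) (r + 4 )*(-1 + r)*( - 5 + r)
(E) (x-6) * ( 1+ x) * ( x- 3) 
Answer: C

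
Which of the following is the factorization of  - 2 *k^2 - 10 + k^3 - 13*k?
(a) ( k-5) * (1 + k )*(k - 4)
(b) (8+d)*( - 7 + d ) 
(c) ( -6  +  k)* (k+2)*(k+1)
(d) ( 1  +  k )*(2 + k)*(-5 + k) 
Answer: d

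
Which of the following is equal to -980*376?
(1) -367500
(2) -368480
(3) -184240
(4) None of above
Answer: 2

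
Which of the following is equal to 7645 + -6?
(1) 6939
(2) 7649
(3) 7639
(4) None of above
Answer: 3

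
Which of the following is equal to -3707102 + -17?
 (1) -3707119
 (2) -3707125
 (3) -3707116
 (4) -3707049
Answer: 1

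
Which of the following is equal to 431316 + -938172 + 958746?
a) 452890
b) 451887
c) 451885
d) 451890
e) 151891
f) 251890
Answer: d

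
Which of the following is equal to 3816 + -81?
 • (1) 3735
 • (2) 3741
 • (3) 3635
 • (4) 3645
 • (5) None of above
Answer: 1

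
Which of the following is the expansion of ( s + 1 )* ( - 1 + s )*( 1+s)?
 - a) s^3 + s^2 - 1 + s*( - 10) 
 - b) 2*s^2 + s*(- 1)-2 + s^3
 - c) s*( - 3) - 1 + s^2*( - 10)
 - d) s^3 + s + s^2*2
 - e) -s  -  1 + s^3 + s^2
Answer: e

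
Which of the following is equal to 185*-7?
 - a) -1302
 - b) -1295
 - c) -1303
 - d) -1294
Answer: b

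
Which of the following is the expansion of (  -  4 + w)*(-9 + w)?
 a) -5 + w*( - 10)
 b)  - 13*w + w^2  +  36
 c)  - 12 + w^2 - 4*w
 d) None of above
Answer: b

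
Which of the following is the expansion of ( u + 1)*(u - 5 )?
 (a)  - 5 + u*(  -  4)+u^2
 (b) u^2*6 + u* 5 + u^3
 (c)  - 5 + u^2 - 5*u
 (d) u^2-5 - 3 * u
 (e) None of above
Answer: a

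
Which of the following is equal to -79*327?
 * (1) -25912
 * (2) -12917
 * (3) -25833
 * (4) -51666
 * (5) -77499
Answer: 3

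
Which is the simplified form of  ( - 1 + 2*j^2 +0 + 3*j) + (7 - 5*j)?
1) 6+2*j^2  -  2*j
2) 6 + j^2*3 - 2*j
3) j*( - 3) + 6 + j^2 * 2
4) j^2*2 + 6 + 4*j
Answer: 1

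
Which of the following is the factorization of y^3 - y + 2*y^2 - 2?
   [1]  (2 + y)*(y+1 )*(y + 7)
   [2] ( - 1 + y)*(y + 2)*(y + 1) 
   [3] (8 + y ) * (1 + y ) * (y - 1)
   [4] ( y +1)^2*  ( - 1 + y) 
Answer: 2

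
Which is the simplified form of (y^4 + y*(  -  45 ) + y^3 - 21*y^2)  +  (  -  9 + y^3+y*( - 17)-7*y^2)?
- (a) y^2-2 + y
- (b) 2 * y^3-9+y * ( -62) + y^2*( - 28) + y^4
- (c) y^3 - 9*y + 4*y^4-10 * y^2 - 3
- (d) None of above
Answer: b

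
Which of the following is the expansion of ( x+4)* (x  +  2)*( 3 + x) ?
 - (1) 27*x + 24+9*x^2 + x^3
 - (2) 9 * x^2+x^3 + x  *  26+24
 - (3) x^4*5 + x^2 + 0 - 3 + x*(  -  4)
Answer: 2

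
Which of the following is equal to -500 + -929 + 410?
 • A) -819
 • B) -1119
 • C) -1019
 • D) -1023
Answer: C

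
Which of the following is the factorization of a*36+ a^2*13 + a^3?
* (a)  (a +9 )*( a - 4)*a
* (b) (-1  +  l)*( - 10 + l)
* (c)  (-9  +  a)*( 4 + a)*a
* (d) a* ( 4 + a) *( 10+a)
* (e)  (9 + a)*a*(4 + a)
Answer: e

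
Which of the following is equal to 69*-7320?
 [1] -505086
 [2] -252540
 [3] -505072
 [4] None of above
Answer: 4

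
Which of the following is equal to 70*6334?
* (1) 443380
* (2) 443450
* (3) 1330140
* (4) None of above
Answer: 1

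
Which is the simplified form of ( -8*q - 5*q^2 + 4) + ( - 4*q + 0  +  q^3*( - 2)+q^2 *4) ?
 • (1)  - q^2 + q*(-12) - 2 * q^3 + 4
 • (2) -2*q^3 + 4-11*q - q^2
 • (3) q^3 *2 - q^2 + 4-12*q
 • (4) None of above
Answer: 1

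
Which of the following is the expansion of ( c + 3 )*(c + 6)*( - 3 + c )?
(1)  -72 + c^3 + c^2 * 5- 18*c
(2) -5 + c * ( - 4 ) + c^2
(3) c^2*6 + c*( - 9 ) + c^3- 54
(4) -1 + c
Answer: 3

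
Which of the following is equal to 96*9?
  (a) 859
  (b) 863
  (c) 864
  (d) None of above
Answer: c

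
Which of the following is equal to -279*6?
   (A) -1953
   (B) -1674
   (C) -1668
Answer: B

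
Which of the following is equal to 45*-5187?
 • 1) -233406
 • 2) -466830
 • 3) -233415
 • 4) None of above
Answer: 3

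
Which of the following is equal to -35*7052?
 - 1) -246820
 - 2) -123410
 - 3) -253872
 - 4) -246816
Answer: 1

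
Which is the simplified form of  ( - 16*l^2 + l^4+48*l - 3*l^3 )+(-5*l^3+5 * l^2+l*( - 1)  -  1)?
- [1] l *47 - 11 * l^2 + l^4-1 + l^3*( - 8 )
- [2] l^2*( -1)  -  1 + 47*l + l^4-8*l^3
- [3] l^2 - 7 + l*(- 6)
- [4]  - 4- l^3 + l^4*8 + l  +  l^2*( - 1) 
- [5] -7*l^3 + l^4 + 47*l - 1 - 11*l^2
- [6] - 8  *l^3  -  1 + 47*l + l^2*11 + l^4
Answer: 1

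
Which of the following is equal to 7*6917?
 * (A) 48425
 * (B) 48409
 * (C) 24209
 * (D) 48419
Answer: D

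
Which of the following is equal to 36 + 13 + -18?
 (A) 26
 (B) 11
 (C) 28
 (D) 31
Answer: D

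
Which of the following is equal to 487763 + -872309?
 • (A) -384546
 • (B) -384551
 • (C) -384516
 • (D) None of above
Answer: A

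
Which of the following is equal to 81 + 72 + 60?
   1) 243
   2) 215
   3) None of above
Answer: 3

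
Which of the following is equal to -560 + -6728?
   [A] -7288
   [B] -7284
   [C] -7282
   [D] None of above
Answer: A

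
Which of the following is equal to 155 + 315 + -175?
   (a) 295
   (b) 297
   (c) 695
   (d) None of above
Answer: a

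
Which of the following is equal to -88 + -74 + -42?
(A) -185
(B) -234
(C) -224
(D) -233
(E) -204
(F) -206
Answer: E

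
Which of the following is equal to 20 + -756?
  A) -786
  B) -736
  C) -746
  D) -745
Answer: B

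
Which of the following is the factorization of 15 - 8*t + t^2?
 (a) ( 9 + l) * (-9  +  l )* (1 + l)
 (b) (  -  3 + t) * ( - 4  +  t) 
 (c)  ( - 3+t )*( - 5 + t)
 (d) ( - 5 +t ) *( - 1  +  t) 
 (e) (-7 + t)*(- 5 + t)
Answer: c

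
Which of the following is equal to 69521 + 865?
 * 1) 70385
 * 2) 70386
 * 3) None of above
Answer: 2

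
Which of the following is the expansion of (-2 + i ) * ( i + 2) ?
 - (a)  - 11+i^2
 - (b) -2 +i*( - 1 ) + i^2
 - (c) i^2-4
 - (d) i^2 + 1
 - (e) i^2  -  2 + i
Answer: c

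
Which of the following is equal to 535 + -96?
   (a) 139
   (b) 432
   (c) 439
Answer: c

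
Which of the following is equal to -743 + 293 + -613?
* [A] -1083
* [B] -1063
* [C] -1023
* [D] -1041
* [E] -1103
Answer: B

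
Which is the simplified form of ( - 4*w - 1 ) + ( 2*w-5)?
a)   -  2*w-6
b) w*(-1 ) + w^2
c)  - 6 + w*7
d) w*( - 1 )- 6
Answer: a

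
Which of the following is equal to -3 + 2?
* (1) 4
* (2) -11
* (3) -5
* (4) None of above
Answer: 4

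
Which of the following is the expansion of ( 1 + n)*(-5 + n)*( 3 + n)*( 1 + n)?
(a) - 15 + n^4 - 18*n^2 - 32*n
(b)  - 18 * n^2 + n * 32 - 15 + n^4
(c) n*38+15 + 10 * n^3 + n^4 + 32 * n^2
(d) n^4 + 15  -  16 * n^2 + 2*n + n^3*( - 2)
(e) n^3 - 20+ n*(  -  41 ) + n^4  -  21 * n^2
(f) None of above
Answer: a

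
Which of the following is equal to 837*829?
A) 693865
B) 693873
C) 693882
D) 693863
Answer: B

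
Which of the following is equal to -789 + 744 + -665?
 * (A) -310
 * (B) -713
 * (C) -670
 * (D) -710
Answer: D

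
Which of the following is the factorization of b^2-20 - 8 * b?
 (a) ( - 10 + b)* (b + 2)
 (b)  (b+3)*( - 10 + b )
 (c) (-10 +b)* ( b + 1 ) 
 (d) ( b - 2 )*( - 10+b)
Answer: a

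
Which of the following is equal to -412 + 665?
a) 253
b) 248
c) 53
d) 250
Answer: a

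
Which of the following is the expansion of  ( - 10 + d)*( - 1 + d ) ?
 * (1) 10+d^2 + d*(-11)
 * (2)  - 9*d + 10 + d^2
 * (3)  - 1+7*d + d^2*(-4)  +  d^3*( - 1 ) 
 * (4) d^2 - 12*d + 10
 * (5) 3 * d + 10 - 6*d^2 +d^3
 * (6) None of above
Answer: 1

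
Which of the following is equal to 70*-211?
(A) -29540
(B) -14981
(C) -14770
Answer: C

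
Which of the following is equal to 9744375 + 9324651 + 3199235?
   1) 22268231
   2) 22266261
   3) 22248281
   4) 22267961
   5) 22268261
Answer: 5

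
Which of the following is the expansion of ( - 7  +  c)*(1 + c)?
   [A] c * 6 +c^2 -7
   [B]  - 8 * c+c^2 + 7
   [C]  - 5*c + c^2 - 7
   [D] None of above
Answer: D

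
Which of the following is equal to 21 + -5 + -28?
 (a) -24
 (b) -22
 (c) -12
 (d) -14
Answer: c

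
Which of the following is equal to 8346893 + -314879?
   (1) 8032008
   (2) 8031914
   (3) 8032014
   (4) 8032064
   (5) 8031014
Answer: 3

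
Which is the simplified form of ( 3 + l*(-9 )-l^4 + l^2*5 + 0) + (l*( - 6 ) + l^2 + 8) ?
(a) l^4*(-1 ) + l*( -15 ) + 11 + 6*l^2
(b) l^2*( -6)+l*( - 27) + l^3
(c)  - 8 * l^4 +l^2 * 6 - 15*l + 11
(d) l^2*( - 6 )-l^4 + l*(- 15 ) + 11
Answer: a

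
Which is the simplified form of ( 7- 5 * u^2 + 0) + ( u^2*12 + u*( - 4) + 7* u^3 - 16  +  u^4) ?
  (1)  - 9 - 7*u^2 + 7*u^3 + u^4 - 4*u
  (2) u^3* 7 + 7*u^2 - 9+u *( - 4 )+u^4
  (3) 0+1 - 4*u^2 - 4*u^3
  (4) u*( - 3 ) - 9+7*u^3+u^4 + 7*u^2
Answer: 2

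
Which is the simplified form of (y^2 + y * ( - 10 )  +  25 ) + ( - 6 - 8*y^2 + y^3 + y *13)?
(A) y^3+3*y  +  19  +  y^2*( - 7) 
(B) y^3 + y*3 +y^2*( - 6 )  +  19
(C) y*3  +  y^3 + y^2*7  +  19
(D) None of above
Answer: A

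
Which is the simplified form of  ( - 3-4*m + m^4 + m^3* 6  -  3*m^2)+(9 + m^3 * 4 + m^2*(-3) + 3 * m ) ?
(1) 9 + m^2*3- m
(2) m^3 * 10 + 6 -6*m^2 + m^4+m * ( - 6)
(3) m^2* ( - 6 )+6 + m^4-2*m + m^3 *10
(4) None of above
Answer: 4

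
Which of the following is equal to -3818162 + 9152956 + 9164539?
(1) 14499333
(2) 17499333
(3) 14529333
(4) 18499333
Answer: 1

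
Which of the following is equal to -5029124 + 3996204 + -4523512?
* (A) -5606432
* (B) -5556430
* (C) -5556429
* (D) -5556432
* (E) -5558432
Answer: D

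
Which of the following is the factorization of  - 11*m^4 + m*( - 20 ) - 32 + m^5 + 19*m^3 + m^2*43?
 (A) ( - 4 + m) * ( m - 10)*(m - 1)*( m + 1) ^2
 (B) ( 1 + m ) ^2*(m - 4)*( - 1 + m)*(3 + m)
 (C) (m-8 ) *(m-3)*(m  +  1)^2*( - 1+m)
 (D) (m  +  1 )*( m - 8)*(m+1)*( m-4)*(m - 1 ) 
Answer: D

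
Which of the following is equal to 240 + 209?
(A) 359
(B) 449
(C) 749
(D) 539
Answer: B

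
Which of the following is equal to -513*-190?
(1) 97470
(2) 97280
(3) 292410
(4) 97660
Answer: 1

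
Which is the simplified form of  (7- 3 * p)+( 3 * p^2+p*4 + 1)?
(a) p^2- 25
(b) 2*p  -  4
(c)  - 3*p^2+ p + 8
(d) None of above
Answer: d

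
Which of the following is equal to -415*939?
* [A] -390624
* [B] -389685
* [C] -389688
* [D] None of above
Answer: B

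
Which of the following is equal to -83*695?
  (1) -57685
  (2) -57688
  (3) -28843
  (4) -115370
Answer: 1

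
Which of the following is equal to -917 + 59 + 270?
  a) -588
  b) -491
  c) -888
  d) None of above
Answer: a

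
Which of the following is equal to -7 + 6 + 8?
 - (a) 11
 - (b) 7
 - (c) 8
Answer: b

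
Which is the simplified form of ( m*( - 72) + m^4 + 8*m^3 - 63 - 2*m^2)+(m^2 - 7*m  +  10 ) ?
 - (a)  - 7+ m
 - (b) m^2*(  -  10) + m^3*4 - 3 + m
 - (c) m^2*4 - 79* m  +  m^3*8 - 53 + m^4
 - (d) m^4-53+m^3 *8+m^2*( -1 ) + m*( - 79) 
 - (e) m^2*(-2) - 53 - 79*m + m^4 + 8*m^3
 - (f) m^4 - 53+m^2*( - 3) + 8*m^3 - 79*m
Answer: d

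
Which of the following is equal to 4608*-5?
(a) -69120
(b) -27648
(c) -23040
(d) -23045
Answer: c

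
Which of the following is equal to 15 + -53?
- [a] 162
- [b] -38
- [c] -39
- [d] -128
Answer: b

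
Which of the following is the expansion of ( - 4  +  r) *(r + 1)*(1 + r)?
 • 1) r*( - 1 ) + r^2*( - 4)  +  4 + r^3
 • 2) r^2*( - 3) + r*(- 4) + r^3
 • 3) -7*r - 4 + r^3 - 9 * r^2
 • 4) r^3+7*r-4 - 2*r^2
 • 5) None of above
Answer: 5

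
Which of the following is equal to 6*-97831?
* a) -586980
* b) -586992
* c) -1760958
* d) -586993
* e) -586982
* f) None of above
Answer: f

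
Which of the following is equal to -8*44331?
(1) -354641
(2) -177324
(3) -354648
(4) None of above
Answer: 3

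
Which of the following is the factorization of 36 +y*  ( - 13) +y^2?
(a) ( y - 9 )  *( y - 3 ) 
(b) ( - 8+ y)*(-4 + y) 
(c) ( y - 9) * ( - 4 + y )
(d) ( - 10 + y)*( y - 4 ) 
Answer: c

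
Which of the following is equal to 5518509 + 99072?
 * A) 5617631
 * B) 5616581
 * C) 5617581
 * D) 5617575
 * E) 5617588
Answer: C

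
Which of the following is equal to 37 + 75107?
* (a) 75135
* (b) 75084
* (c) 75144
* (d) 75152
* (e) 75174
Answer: c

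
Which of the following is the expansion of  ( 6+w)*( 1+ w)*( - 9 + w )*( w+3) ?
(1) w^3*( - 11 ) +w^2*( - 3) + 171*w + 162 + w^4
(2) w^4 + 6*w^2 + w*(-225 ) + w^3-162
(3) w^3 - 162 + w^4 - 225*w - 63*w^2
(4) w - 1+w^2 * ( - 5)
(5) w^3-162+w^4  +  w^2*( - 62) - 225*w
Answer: 3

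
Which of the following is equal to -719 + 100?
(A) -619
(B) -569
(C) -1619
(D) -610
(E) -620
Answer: A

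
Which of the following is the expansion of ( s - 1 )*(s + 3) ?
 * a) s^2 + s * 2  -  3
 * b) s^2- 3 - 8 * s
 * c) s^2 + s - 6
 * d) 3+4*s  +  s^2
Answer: a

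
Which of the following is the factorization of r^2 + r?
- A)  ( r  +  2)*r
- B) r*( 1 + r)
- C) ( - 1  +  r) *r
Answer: B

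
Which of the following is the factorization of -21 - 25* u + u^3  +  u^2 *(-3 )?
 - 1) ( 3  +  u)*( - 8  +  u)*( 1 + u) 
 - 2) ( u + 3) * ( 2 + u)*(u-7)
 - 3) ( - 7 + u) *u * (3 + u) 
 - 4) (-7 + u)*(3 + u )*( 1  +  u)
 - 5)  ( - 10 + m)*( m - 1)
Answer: 4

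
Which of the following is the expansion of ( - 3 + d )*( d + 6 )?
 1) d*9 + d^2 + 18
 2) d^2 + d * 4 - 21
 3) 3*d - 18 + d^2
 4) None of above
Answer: 3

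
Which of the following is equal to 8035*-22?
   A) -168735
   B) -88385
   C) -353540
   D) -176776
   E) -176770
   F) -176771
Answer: E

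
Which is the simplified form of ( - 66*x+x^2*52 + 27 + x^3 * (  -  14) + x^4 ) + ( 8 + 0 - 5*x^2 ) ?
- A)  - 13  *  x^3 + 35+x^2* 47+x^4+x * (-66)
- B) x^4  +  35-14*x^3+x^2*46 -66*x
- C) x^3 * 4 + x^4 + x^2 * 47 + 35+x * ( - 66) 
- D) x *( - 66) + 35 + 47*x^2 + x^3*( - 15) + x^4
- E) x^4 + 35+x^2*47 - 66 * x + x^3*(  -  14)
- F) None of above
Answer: E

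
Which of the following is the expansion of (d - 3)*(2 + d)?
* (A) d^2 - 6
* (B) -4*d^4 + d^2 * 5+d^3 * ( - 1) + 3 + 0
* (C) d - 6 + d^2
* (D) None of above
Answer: D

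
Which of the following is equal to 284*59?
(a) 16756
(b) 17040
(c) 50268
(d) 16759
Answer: a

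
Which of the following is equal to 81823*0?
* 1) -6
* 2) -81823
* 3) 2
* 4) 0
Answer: 4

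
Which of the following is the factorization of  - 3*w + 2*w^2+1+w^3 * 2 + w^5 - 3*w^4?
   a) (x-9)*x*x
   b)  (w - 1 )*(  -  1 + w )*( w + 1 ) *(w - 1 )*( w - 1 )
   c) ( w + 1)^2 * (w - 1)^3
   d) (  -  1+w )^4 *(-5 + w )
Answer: b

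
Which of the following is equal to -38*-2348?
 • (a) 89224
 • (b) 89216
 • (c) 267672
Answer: a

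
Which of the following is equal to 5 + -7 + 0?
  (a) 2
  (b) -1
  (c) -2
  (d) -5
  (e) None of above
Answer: c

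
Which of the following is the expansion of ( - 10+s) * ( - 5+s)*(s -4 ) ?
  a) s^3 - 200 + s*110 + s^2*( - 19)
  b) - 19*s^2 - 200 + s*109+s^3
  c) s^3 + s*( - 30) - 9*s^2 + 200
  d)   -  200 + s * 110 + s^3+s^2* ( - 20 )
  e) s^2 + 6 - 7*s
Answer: a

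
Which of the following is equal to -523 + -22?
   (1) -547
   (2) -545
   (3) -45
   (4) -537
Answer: 2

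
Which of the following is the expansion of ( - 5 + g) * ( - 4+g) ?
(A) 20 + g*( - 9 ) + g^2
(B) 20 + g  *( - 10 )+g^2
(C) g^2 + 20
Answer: A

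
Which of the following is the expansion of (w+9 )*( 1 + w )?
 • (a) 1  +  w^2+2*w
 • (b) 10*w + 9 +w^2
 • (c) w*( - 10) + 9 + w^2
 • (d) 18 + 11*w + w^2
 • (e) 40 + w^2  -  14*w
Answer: b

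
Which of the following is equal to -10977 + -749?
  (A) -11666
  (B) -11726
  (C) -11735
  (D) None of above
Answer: B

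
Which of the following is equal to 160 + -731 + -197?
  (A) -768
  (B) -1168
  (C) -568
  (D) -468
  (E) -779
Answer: A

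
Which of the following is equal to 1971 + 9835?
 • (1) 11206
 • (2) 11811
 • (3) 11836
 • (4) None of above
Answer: 4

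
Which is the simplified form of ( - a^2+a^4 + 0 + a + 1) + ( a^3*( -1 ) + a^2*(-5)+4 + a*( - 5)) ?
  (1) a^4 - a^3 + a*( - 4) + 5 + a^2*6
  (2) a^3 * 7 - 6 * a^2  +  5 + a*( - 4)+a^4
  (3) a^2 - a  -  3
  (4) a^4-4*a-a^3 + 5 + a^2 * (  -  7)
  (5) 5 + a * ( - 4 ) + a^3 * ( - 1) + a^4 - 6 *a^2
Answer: 5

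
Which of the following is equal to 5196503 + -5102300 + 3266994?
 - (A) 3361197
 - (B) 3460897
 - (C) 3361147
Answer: A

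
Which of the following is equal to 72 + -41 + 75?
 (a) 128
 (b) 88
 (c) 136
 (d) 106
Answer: d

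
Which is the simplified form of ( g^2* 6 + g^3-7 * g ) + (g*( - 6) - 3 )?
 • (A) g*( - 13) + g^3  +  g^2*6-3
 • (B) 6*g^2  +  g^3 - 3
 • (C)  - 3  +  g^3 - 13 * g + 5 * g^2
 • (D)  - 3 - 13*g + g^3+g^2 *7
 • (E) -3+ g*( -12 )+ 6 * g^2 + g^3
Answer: A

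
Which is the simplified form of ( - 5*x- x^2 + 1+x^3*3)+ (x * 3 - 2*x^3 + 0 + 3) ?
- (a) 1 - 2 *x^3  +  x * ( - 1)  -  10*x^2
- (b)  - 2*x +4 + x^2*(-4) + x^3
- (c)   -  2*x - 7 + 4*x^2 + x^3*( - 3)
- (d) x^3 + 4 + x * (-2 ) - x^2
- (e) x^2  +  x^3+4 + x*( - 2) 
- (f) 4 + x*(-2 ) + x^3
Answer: d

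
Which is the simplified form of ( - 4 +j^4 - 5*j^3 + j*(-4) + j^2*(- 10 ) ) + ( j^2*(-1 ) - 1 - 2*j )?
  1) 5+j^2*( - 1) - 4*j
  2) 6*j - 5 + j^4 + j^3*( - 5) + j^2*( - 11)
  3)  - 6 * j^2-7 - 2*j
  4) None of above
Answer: 4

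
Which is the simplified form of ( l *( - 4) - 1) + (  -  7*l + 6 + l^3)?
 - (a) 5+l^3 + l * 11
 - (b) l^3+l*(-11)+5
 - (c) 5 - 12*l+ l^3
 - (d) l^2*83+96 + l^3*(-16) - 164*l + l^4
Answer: b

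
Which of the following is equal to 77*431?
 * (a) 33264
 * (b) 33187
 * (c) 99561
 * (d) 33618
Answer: b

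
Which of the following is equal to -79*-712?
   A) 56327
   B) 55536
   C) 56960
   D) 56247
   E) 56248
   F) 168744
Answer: E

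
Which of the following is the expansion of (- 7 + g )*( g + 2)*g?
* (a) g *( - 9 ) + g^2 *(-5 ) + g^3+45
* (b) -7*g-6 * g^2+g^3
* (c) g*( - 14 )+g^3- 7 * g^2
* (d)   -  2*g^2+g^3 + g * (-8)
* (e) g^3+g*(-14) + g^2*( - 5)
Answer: e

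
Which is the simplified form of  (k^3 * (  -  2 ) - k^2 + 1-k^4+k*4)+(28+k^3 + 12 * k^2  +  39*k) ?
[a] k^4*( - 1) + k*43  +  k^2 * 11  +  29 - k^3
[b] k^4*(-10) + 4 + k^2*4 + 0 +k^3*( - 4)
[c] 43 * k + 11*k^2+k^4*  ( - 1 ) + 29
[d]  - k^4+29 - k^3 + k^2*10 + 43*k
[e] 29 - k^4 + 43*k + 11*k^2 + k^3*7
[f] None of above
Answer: a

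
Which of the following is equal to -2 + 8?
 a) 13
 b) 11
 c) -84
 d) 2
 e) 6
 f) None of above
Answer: e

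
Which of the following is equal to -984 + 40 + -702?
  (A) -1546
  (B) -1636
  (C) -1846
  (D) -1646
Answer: D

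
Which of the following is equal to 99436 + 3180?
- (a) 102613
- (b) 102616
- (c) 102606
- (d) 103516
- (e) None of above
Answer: b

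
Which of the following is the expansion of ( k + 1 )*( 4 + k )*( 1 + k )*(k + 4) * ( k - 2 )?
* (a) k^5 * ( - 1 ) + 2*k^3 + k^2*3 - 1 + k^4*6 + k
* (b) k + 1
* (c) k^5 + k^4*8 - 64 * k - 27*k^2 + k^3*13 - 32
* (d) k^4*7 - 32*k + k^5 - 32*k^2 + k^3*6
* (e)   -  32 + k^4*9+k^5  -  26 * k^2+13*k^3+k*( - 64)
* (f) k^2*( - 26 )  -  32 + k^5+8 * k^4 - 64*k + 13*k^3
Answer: f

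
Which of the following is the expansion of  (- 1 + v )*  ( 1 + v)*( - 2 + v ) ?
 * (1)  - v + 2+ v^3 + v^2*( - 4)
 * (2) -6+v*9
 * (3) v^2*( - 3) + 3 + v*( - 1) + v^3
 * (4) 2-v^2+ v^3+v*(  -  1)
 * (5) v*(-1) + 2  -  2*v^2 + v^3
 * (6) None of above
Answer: 5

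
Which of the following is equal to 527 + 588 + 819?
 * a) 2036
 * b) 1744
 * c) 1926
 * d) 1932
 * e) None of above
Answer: e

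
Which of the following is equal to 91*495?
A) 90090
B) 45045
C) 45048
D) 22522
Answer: B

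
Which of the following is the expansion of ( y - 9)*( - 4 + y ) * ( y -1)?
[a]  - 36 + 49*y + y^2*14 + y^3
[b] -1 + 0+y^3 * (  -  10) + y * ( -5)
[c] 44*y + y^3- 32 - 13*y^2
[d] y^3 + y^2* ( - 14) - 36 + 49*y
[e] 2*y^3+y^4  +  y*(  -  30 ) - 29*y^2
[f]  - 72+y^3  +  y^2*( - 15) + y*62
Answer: d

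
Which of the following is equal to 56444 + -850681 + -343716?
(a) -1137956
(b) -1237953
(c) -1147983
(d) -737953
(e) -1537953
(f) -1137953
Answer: f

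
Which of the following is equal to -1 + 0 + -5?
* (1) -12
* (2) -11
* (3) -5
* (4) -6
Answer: 4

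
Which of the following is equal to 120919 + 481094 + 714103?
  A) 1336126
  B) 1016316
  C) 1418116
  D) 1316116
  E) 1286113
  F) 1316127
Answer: D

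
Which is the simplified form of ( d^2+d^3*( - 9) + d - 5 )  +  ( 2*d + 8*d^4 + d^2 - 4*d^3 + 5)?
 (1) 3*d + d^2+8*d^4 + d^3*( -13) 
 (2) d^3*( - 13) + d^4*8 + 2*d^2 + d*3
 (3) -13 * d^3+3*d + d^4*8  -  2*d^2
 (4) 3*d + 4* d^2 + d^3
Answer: 2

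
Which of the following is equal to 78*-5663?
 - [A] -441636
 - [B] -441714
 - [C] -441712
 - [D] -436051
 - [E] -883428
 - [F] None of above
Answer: B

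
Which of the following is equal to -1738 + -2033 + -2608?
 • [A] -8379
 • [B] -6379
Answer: B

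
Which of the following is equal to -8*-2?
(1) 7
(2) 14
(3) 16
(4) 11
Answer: 3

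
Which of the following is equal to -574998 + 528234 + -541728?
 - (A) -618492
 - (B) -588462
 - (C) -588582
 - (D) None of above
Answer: D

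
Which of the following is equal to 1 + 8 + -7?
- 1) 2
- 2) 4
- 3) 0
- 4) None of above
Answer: 1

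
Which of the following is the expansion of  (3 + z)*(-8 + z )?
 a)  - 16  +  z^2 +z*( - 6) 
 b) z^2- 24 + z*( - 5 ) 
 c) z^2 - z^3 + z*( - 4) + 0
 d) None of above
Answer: b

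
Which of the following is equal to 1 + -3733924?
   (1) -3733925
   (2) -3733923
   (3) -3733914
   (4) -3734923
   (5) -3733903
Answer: 2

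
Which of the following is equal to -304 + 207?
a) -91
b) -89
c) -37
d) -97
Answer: d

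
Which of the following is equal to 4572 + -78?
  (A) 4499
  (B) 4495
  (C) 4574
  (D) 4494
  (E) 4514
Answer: D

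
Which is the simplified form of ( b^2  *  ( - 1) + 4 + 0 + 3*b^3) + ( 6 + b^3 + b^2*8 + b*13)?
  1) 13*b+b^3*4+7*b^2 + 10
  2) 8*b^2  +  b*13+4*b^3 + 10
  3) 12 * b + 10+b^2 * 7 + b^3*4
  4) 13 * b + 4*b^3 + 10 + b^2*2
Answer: 1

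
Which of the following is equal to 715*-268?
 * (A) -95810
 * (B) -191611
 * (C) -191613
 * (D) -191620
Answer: D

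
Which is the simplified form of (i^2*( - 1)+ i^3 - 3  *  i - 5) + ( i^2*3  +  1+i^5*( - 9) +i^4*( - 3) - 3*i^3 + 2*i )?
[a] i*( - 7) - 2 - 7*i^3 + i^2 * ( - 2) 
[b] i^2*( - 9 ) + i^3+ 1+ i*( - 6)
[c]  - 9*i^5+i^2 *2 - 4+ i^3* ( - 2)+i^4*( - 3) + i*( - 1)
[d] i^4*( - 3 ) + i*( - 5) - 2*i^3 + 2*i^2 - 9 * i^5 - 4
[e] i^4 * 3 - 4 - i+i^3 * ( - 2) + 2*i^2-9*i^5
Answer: c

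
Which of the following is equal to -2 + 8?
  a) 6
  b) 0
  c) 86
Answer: a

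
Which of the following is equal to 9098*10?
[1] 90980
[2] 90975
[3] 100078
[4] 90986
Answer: 1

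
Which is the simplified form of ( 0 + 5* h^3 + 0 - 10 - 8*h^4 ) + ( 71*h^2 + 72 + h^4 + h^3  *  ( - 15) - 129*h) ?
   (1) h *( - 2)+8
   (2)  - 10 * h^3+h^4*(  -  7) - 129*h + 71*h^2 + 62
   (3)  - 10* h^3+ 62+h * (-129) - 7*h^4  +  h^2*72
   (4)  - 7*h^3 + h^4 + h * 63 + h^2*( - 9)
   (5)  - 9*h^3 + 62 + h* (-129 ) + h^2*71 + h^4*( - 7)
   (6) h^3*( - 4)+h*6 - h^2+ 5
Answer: 2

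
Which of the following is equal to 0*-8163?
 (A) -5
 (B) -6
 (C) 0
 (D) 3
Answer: C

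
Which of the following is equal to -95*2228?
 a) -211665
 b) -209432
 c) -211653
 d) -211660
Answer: d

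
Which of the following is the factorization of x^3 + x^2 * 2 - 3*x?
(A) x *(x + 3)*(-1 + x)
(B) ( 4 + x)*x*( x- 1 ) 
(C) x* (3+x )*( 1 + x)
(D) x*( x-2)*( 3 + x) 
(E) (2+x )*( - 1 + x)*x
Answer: A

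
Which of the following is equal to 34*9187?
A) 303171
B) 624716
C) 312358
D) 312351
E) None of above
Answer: C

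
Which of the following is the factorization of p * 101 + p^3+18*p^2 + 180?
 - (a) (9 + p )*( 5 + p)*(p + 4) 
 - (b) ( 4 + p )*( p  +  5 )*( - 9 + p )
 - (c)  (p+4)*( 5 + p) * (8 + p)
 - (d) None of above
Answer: a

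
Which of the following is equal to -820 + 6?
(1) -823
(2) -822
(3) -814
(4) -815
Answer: 3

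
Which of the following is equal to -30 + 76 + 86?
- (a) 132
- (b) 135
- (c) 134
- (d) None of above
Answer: a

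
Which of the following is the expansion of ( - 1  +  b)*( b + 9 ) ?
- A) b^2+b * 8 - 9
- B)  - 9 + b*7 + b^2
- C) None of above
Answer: A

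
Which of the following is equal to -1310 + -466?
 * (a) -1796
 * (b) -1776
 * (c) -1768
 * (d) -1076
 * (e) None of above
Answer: b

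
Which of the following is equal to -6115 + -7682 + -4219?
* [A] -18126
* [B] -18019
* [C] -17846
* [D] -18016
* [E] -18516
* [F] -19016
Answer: D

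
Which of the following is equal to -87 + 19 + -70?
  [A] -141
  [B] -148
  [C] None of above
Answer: C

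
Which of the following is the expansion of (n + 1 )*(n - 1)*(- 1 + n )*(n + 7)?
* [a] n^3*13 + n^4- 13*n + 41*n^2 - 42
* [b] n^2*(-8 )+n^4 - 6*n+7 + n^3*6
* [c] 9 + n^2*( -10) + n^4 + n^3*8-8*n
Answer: b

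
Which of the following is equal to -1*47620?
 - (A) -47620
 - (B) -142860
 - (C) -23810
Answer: A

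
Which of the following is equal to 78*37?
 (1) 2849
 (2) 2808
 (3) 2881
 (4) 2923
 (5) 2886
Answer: 5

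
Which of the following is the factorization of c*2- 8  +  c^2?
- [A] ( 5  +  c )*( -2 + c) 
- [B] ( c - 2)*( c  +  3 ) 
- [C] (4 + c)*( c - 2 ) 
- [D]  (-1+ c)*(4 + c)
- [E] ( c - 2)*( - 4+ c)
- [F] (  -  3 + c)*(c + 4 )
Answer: C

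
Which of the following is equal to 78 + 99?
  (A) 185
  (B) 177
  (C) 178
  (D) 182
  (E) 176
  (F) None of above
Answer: B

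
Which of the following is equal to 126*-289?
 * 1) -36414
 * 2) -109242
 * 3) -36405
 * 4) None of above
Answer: 1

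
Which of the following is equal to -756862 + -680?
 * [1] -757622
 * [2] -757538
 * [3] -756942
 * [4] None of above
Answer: 4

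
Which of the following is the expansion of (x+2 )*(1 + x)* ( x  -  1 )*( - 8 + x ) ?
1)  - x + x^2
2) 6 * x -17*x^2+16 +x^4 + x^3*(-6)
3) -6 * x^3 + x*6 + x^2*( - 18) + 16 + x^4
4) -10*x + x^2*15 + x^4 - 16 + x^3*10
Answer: 2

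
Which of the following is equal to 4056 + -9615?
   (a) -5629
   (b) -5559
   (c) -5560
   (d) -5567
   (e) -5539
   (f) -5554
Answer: b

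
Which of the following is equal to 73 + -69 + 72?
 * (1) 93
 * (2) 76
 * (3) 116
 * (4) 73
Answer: 2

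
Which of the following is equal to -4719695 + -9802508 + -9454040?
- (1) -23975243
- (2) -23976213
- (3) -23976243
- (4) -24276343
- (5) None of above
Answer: 3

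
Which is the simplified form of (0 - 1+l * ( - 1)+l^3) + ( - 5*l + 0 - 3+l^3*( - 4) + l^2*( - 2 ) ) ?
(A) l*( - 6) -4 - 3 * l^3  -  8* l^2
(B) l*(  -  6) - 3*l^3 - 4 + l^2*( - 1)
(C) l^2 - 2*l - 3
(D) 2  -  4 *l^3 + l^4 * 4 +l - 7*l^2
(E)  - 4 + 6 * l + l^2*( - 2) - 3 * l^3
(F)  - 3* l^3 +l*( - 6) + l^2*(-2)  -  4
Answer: F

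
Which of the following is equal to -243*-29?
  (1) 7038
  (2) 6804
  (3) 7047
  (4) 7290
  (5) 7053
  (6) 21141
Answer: 3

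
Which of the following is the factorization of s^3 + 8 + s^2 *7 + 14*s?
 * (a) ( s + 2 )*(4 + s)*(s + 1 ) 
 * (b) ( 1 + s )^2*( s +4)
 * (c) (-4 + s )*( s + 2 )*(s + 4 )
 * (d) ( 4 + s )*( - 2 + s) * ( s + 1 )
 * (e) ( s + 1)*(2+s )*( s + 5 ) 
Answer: a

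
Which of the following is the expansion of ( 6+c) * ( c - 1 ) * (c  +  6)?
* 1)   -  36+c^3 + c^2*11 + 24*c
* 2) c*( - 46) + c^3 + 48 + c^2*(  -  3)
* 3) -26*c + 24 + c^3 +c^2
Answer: 1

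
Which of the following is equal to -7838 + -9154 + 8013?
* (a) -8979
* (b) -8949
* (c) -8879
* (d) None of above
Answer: a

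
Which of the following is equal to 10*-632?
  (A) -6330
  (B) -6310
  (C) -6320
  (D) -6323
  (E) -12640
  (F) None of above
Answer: C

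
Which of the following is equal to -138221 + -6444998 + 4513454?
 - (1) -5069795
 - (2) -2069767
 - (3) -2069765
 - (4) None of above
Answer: 3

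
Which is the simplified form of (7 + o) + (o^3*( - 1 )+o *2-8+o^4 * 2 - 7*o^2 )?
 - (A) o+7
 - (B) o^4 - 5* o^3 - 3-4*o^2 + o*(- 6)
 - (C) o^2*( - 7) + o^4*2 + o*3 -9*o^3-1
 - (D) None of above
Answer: D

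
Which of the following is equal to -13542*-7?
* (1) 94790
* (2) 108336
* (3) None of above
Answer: 3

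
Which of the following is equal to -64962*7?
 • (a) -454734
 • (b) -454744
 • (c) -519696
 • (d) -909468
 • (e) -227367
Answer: a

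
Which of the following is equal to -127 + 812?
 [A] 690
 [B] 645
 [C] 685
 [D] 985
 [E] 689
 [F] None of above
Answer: C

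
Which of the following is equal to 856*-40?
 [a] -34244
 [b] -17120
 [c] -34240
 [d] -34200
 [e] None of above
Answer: c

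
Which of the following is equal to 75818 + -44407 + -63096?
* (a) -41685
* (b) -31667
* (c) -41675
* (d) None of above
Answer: d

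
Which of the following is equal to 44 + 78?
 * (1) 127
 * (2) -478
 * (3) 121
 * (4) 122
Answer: 4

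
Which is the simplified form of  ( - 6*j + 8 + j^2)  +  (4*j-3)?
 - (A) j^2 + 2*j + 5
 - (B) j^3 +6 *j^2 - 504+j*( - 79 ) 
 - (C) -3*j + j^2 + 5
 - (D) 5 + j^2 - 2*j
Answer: D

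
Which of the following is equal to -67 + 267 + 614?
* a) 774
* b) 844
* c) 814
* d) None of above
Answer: c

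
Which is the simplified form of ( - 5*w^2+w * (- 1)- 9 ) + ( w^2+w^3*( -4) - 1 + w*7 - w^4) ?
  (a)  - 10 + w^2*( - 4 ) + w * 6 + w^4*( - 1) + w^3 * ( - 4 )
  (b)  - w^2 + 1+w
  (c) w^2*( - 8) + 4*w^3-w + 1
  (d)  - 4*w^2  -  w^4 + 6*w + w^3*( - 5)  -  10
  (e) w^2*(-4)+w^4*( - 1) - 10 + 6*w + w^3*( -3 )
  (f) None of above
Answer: a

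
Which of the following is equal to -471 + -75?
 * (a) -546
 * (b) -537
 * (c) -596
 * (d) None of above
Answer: a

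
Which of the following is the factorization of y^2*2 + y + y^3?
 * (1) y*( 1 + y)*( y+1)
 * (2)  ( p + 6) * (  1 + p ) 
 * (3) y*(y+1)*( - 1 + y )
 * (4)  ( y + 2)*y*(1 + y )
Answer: 1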